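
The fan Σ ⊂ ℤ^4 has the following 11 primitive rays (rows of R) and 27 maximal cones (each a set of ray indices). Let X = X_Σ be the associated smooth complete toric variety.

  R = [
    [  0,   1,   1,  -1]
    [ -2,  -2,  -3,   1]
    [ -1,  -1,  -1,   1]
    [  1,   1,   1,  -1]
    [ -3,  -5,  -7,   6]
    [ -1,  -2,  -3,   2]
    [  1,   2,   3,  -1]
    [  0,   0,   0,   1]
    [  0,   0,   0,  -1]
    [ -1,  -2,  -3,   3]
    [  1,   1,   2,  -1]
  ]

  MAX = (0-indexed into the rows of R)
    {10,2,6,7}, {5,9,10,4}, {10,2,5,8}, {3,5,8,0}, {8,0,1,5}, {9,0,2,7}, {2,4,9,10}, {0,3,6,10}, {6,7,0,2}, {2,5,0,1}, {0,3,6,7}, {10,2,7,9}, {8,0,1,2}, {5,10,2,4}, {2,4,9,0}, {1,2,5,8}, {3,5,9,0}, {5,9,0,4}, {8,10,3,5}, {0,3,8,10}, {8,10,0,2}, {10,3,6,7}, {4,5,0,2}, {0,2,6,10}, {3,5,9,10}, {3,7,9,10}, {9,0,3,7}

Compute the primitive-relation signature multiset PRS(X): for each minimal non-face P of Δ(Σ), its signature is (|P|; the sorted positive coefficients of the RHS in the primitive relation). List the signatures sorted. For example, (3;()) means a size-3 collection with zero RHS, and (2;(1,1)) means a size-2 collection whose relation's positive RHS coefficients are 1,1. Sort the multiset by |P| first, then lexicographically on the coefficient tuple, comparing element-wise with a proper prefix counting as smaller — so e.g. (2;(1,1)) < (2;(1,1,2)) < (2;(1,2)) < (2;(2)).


|primitive collections| = 23. Relations:

  P={2,3}:  v_{2} + v_{3} = 0  ⟹  sig = (2;())
  P={7,8}:  v_{7} + v_{8} = 0  ⟹  sig = (2;())
  P={5,6}:  v_{5} + v_{6} = v_{7}  ⟹  sig = (2;(1))
  P={5,7}:  v_{5} + v_{7} = v_{9}  ⟹  sig = (2;(1))
  P={8,9}:  v_{8} + v_{9} = v_{5}  ⟹  sig = (2;(1))
  P={1,6}:  v_{1} + v_{6} = v_{0} + v_{2}  ⟹  sig = (2;(1,1))
  P={1,10}:  v_{1} + v_{10} = v_{2} + v_{8}  ⟹  sig = (2;(1,1))
  P={3,4}:  v_{3} + v_{4} = v_{5} + v_{9}  ⟹  sig = (2;(1,1))
  P={6,8}:  v_{6} + v_{8} = v_{0} + v_{10}  ⟹  sig = (2;(1,1))
  P={1,3}:  v_{1} + v_{3} = v_{0} + v_{5} + v_{8}  ⟹  sig = (2;(1,1,1))
  P={1,7}:  v_{1} + v_{7} = v_{0} + v_{2} + v_{5}  ⟹  sig = (2;(1,1,1))
  P={4,6}:  v_{4} + v_{6} = v_{2} + v_{7} + v_{9}  ⟹  sig = (2;(1,1,1))
  P={1,9}:  v_{1} + v_{9} = v_{0} + v_{2} + 2·v_{5}  ⟹  sig = (2;(1,1,2))
  P={4,7}:  v_{4} + v_{7} = v_{2} + 2·v_{9}  ⟹  sig = (2;(1,2))
  P={4,8}:  v_{4} + v_{8} = v_{2} + 2·v_{5}  ⟹  sig = (2;(1,2))
  P={1,4}:  v_{1} + v_{4} = v_{0} + 2·v_{2} + 3·v_{5}  ⟹  sig = (2;(1,2,3))
  P={6,9}:  v_{6} + v_{9} = 2·v_{7}  ⟹  sig = (2;(2))
  P={0,5,10}:  v_{0} + v_{5} + v_{10} = 0  ⟹  sig = (3;())
  P={0,7,10}:  v_{0} + v_{7} + v_{10} = v_{6}  ⟹  sig = (3;(1))
  P={0,9,10}:  v_{0} + v_{9} + v_{10} = v_{7}  ⟹  sig = (3;(1))
  P={2,5,9}:  v_{2} + v_{5} + v_{9} = v_{4}  ⟹  sig = (3;(1))
  P={0,4,10}:  v_{0} + v_{4} + v_{10} = v_{2} + v_{9}  ⟹  sig = (3;(1,1))
  P={0,2,5,8}:  v_{0} + v_{2} + v_{5} + v_{8} = v_{1}  ⟹  sig = (4;(1))

Hence PRS(X_Σ) =
{ (2;()) ×2,  (2;(1)) ×3,  (2;(1,1)) ×4,  (2;(1,1,1)) ×3,  (2;(1,1,2)),  (2;(1,2)) ×2,  (2;(1,2,3)),  (2;(2)),  (3;()),  (3;(1)) ×3,  (3;(1,1)),  (4;(1)) }


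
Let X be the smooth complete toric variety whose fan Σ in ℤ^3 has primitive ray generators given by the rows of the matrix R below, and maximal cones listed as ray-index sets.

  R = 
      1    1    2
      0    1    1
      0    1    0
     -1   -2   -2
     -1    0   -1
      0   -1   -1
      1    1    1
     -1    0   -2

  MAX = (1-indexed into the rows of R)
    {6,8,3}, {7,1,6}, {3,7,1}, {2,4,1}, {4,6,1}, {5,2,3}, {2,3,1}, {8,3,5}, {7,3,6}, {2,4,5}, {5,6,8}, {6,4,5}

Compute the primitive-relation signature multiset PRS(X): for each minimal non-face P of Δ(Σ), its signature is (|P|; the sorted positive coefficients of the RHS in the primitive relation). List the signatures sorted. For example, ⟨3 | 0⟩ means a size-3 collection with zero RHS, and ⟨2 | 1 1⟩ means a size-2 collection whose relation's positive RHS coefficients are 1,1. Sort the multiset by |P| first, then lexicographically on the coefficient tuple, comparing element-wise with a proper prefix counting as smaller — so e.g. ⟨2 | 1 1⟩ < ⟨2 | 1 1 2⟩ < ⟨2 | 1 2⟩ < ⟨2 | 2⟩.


The 12 primitive collections of Σ (r=8, n=3):

  P = {2,6}:  v_{2} + v_{6} = 0  ⟹  sig = ⟨2 | 0⟩
  P = {1,5}:  v_{1} + v_{5} = v_{2}  ⟹  sig = ⟨2 | 1⟩
  P = {1,8}:  v_{1} + v_{8} = v_{3}  ⟹  sig = ⟨2 | 1⟩
  P = {4,7}:  v_{4} + v_{7} = v_{6}  ⟹  sig = ⟨2 | 1⟩
  P = {5,7}:  v_{5} + v_{7} = v_{3}  ⟹  sig = ⟨2 | 1⟩
  P = {2,7}:  v_{2} + v_{7} = v_{1} + v_{3}  ⟹  sig = ⟨2 | 1 1⟩
  P = {2,8}:  v_{2} + v_{8} = v_{3} + v_{5}  ⟹  sig = ⟨2 | 1 1⟩
  P = {3,4}:  v_{3} + v_{4} = v_{5} + v_{6}  ⟹  sig = ⟨2 | 1 1⟩
  P = {7,8}:  v_{7} + v_{8} = 2·v_{3} + v_{6}  ⟹  sig = ⟨2 | 1 2⟩
  P = {4,8}:  v_{4} + v_{8} = 2·v_{5} + 2·v_{6}  ⟹  sig = ⟨2 | 2 2⟩
  P = {1,3,6}:  v_{1} + v_{3} + v_{6} = v_{7}  ⟹  sig = ⟨3 | 1⟩
  P = {3,5,6}:  v_{3} + v_{5} + v_{6} = v_{8}  ⟹  sig = ⟨3 | 1⟩

so the primitive-relation signature multiset is
    ⟨2 | 0⟩
    ⟨2 | 1⟩
    ⟨2 | 1⟩
    ⟨2 | 1⟩
    ⟨2 | 1⟩
    ⟨2 | 1 1⟩
    ⟨2 | 1 1⟩
    ⟨2 | 1 1⟩
    ⟨2 | 1 2⟩
    ⟨2 | 2 2⟩
    ⟨3 | 1⟩
    ⟨3 | 1⟩


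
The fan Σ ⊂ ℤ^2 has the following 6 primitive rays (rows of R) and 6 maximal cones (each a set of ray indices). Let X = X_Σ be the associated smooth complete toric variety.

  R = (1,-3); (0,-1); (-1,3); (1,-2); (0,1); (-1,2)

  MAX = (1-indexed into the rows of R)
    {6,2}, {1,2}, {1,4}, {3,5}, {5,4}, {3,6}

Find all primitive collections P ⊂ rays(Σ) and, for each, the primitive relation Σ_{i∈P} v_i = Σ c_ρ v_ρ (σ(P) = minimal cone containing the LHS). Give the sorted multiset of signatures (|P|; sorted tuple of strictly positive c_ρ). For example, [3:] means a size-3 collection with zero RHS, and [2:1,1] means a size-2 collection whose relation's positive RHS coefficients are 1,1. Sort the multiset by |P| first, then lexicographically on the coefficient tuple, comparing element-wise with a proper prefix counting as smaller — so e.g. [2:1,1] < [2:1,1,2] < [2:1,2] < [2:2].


Δ(Σ) — 6 vertices, 9 min non-faces:

  • {1,3}:  v_{1} + v_{3} = 0 ; sig = [2:]
  • {2,5}:  v_{2} + v_{5} = 0 ; sig = [2:]
  • {4,6}:  v_{4} + v_{6} = 0 ; sig = [2:]
  • {1,5}:  v_{1} + v_{5} = v_{4} ; sig = [2:1]
  • {1,6}:  v_{1} + v_{6} = v_{2} ; sig = [2:1]
  • {2,3}:  v_{2} + v_{3} = v_{6} ; sig = [2:1]
  • {2,4}:  v_{2} + v_{4} = v_{1} ; sig = [2:1]
  • {3,4}:  v_{3} + v_{4} = v_{5} ; sig = [2:1]
  • {5,6}:  v_{5} + v_{6} = v_{3} ; sig = [2:1]

Signatures (|P|; sorted positive RHS coefficients), sorted:
[[2:], [2:], [2:], [2:1], [2:1], [2:1], [2:1], [2:1], [2:1]]


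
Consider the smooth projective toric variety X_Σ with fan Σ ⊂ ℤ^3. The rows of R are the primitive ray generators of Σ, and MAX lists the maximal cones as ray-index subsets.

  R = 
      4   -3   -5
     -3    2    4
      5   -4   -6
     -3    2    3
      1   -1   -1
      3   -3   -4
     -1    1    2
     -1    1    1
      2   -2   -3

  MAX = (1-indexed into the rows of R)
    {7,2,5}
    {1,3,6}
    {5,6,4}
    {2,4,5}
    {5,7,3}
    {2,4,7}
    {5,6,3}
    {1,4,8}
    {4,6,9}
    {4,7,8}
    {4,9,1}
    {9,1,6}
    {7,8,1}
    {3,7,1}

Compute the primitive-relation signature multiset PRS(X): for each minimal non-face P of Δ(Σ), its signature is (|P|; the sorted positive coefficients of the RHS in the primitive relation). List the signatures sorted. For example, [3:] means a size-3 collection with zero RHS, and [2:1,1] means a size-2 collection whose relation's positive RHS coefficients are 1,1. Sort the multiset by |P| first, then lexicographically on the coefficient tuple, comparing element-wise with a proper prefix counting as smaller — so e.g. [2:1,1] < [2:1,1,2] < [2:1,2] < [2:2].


Δ(Σ) — 9 vertices, 18 min non-faces:

  • {5,8}:  v_{5} + v_{8} = 0  ⇒ sig = [2:]
  • {1,2}:  v_{1} + v_{2} = v_{5}  ⇒ sig = [2:1]
  • {1,5}:  v_{1} + v_{5} = v_{3}  ⇒ sig = [2:1]
  • {3,4}:  v_{3} + v_{4} = v_{9}  ⇒ sig = [2:1]
  • {3,8}:  v_{3} + v_{8} = v_{1}  ⇒ sig = [2:1]
  • {5,9}:  v_{5} + v_{9} = v_{6}  ⇒ sig = [2:1]
  • {6,8}:  v_{6} + v_{8} = v_{9}  ⇒ sig = [2:1]
  • {7,9}:  v_{7} + v_{9} = v_{5}  ⇒ sig = [2:1]
  • {2,8}:  v_{2} + v_{8} = v_{4} + v_{7}  ⇒ sig = [2:1,1]
  • {3,9}:  v_{3} + v_{9} = v_{1} + v_{6}  ⇒ sig = [2:1,1]
  • {8,9}:  v_{8} + v_{9} = v_{1} + v_{4}  ⇒ sig = [2:1,1]
  • {2,9}:  v_{2} + v_{9} = v_{4} + 2·v_{5}  ⇒ sig = [2:1,2]
  • {2,6}:  v_{2} + v_{6} = v_{4} + 3·v_{5}  ⇒ sig = [2:1,3]
  • {2,3}:  v_{2} + v_{3} = 2·v_{5}  ⇒ sig = [2:2]
  • {6,7}:  v_{6} + v_{7} = 2·v_{5}  ⇒ sig = [2:2]
  • {1,4,7}:  v_{1} + v_{4} + v_{7} = 0  ⇒ sig = [3:]
  • {4,5,7}:  v_{4} + v_{5} + v_{7} = v_{2}  ⇒ sig = [3:1]
  • {1,4,6}:  v_{1} + v_{4} + v_{6} = 2·v_{9}  ⇒ sig = [3:2]

Sorted signature multiset PRS(X):
[[2:], [2:1], [2:1], [2:1], [2:1], [2:1], [2:1], [2:1], [2:1,1], [2:1,1], [2:1,1], [2:1,2], [2:1,3], [2:2], [2:2], [3:], [3:1], [3:2]]


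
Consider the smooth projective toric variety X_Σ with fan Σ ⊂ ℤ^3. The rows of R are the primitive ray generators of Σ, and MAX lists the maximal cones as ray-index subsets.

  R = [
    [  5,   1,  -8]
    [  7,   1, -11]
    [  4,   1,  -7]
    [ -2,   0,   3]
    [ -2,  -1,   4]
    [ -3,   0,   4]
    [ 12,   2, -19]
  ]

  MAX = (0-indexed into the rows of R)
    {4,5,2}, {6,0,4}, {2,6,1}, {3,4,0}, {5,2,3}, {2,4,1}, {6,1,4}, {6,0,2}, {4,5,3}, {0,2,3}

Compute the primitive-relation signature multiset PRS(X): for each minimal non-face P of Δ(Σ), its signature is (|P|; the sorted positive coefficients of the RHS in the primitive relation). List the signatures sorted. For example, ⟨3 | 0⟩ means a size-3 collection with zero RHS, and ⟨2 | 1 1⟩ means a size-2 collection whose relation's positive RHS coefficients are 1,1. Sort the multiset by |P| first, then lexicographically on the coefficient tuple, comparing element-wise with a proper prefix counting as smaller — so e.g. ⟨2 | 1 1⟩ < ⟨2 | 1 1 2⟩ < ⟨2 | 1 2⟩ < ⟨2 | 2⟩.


Δ(Σ) — 7 vertices, 9 min non-faces:

  P={0,1}:  v_{0} + v_{1} = v_{6}  so sig = ⟨2 | 1⟩
  P={1,3}:  v_{1} + v_{3} = v_{0}  so sig = ⟨2 | 1⟩
  P={1,5}:  v_{1} + v_{5} = v_{2}  so sig = ⟨2 | 1⟩
  P={0,5}:  v_{0} + v_{5} = v_{2} + v_{3}  so sig = ⟨2 | 1 1⟩
  P={5,6}:  v_{5} + v_{6} = v_{0} + v_{2}  so sig = ⟨2 | 1 1⟩
  P={3,6}:  v_{3} + v_{6} = 2·v_{0}  so sig = ⟨2 | 2⟩
  P={2,3,4}:  v_{2} + v_{3} + v_{4} = 0  so sig = ⟨3 | 0⟩
  P={0,2,4}:  v_{0} + v_{2} + v_{4} = v_{1}  so sig = ⟨3 | 1⟩
  P={2,4,6}:  v_{2} + v_{4} + v_{6} = 2·v_{1}  so sig = ⟨3 | 2⟩

so the primitive-relation signature multiset is
{ ⟨2 | 1⟩ ×3,  ⟨2 | 1 1⟩ ×2,  ⟨2 | 2⟩,  ⟨3 | 0⟩,  ⟨3 | 1⟩,  ⟨3 | 2⟩ }


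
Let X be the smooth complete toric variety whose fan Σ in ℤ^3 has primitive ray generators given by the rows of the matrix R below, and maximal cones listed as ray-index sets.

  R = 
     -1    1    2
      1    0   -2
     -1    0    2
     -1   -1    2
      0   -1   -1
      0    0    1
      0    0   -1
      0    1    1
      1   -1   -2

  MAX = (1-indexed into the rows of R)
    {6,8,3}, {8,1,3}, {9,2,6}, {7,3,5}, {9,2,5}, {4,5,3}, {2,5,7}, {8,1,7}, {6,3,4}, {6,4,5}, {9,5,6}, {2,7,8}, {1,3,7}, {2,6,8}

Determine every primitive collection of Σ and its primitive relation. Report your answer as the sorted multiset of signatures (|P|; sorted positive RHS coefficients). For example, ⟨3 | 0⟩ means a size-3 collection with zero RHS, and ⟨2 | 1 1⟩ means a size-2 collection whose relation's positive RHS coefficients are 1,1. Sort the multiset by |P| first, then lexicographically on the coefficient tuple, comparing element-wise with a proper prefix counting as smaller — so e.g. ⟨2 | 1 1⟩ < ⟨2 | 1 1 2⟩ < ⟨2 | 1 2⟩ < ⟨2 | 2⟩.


18 collections generate NE(X_Σ); each relation:

  {1,9}:  v_{1} + v_{9} = 0  so sig = ⟨2 | 0⟩
  {2,3}:  v_{2} + v_{3} = 0  so sig = ⟨2 | 0⟩
  {5,8}:  v_{5} + v_{8} = 0  so sig = ⟨2 | 0⟩
  {6,7}:  v_{6} + v_{7} = 0  so sig = ⟨2 | 0⟩
  {1,2}:  v_{1} + v_{2} = v_{7} + v_{8}  so sig = ⟨2 | 1 1⟩
  {1,5}:  v_{1} + v_{5} = v_{3} + v_{7}  so sig = ⟨2 | 1 1⟩
  {1,6}:  v_{1} + v_{6} = v_{3} + v_{8}  so sig = ⟨2 | 1 1⟩
  {2,4}:  v_{2} + v_{4} = v_{5} + v_{6}  so sig = ⟨2 | 1 1⟩
  {3,9}:  v_{3} + v_{9} = v_{5} + v_{6}  so sig = ⟨2 | 1 1⟩
  {4,7}:  v_{4} + v_{7} = v_{3} + v_{5}  so sig = ⟨2 | 1 1⟩
  {4,8}:  v_{4} + v_{8} = v_{3} + v_{6}  so sig = ⟨2 | 1 1⟩
  {7,9}:  v_{7} + v_{9} = v_{2} + v_{5}  so sig = ⟨2 | 1 1⟩
  {8,9}:  v_{8} + v_{9} = v_{2} + v_{6}  so sig = ⟨2 | 1 1⟩
  {1,4}:  v_{1} + v_{4} = 2·v_{3}  so sig = ⟨2 | 2⟩
  {4,9}:  v_{4} + v_{9} = 2·v_{5} + 2·v_{6}  so sig = ⟨2 | 2 2⟩
  {2,5,6}:  v_{2} + v_{5} + v_{6} = v_{9}  so sig = ⟨3 | 1⟩
  {3,5,6}:  v_{3} + v_{5} + v_{6} = v_{4}  so sig = ⟨3 | 1⟩
  {3,7,8}:  v_{3} + v_{7} + v_{8} = v_{1}  so sig = ⟨3 | 1⟩

Sorted signature multiset PRS(X):
[⟨2 | 0⟩, ⟨2 | 0⟩, ⟨2 | 0⟩, ⟨2 | 0⟩, ⟨2 | 1 1⟩, ⟨2 | 1 1⟩, ⟨2 | 1 1⟩, ⟨2 | 1 1⟩, ⟨2 | 1 1⟩, ⟨2 | 1 1⟩, ⟨2 | 1 1⟩, ⟨2 | 1 1⟩, ⟨2 | 1 1⟩, ⟨2 | 2⟩, ⟨2 | 2 2⟩, ⟨3 | 1⟩, ⟨3 | 1⟩, ⟨3 | 1⟩]


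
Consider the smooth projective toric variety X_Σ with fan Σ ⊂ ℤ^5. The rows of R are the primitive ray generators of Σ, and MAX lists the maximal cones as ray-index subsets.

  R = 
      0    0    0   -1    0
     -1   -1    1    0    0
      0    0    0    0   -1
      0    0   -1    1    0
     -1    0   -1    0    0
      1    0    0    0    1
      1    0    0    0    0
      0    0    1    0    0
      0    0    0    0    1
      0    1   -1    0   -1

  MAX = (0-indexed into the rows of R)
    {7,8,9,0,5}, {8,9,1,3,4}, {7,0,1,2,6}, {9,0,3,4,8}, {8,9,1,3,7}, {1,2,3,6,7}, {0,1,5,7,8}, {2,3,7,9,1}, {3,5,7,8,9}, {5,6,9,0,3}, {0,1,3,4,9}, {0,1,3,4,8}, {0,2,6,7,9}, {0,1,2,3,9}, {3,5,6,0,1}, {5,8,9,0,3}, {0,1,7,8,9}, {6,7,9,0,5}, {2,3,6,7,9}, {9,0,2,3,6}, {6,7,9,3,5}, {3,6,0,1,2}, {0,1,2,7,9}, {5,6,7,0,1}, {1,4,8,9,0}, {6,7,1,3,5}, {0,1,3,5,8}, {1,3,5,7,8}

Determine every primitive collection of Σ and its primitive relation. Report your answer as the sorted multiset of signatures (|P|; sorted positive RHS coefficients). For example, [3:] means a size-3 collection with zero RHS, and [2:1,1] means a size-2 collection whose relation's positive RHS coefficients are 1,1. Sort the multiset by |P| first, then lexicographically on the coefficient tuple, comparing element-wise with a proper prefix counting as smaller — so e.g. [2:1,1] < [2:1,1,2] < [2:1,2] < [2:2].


Minimal non-faces — 11 found among 10 rays, 28 max cones:

  {2,8}:  v_{2} + v_{8} = 0  ⇒ sig = [2:]
  {2,5}:  v_{2} + v_{5} = v_{6}  ⇒ sig = [2:1]
  {6,8}:  v_{6} + v_{8} = v_{5}  ⇒ sig = [2:1]
  {4,6}:  v_{4} + v_{6} = v_{0} + v_{3}  ⇒ sig = [2:1,1]
  {4,5}:  v_{4} + v_{5} = v_{0} + v_{3} + v_{8}  ⇒ sig = [2:1,1,1]
  {4,7}:  v_{4} + v_{7} = v_{1} + v_{8} + v_{9}  ⇒ sig = [2:1,1,1]
  {2,4}:  v_{2} + v_{4} = v_{0} + v_{1} + v_{3} + v_{9}  ⇒ sig = [2:1,1,1,1]
  {0,3,7}:  v_{0} + v_{3} + v_{7} = 0  ⇒ sig = [3:]
  {1,5,9}:  v_{1} + v_{5} + v_{9} = 0  ⇒ sig = [3:]
  {1,6,9}:  v_{1} + v_{6} + v_{9} = v_{2}  ⇒ sig = [3:1]
  {0,1,3,8,9}:  v_{0} + v_{1} + v_{3} + v_{8} + v_{9} = v_{4}  ⇒ sig = [5:1]

Sorted signature multiset PRS(X):
    |P|=2: 7 collections, coeffs (), (1), (1), (1,1), (1,1,1), (1,1,1), (1,1,1,1)
    |P|=3: 3 collections, coeffs (), (), (1)
    |P|=5: 1 collection, coeffs (1)


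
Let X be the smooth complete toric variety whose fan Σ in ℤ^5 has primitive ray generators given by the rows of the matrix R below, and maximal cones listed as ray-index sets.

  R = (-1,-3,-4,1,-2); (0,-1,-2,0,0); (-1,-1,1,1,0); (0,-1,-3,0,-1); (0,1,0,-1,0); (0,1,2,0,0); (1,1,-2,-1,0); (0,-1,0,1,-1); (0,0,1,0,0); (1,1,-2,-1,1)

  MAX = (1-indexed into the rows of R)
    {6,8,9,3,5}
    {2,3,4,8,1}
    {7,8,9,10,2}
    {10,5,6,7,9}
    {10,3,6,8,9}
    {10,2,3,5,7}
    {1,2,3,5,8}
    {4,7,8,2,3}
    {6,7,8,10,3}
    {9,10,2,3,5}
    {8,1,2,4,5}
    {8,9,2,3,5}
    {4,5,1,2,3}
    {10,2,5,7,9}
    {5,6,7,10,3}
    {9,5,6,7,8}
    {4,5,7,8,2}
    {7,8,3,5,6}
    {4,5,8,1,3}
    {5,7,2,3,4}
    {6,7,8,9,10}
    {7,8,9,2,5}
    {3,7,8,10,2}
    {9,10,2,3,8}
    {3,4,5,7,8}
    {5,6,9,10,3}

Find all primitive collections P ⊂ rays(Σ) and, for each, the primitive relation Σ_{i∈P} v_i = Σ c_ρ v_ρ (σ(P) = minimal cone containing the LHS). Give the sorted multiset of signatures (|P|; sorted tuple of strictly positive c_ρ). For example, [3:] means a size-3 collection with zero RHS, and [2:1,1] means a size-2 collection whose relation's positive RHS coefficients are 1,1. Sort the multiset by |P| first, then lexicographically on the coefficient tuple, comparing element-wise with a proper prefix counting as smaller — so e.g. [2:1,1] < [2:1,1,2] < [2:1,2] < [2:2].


Σ has 12 primitive collections:

  {2,6}:  v_{2} + v_{6} = 0  ⇒ sig = [2:]
  {4,9}:  v_{4} + v_{9} = v_{2} + v_{5} + v_{8}  ⇒ sig = [2:1,1,1]
  {1,6}:  v_{1} + v_{6} = v_{3} + v_{4} + v_{5} + v_{8}  ⇒ sig = [2:1,1,1,1]
  {1,10}:  v_{1} + v_{10} = v_{2} + v_{3} + v_{4} + v_{7}  ⇒ sig = [2:1,1,1,1]
  {4,6}:  v_{4} + v_{6} = v_{3} + v_{5} + v_{7} + v_{8}  ⇒ sig = [2:1,1,1,1]
  {4,10}:  v_{4} + v_{10} = v_{2} + v_{3} + 2·v_{7}  ⇒ sig = [2:1,1,2]
  {1,9}:  v_{1} + v_{9} = 2·v_{2} + v_{3} + 2·v_{5} + 2·v_{8}  ⇒ sig = [2:1,2,2,2]
  {1,7}:  v_{1} + v_{7} = 2·v_{4}  ⇒ sig = [2:2]
  {3,7,9}:  v_{3} + v_{7} + v_{9} = 0  ⇒ sig = [3:]
  {5,8,10}:  v_{5} + v_{8} + v_{10} = v_{7}  ⇒ sig = [3:1]
  {2,3,4,5,8}:  v_{2} + v_{3} + v_{4} + v_{5} + v_{8} = v_{1}  ⇒ sig = [5:1]
  {2,3,5,7,8}:  v_{2} + v_{3} + v_{5} + v_{7} + v_{8} = v_{4}  ⇒ sig = [5:1]

Sorted signature multiset PRS(X):
{ [2:],  [2:1,1,1],  [2:1,1,1,1] ×3,  [2:1,1,2],  [2:1,2,2,2],  [2:2],  [3:],  [3:1],  [5:1] ×2 }


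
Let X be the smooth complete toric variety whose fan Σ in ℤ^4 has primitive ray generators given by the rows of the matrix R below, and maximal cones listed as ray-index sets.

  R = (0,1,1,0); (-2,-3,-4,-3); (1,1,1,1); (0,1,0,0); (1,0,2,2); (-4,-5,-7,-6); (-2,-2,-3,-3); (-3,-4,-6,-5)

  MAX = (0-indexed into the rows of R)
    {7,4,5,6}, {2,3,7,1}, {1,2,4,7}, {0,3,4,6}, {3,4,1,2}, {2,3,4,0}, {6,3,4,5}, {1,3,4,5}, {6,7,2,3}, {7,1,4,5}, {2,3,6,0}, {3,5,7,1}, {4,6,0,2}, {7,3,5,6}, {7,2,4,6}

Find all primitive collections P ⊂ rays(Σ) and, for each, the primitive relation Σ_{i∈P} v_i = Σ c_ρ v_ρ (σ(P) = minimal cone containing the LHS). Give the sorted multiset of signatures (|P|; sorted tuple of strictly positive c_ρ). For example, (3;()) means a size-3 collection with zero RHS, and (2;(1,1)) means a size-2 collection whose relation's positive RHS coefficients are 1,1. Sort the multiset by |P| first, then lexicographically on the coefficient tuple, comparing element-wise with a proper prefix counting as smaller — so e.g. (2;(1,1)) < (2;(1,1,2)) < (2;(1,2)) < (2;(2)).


7 collections generate NE(X_Σ); each relation:

  P = {0,1}:  v_{0} + v_{1} = v_{6} — sig = (2;(1))
  P = {1,6}:  v_{1} + v_{6} = v_{5} — sig = (2;(1))
  P = {2,5}:  v_{2} + v_{5} = v_{7} — sig = (2;(1))
  P = {0,7}:  v_{0} + v_{7} = v_{2} + 2·v_{6} — sig = (2;(1,2))
  P = {0,5}:  v_{0} + v_{5} = 2·v_{6} — sig = (2;(2))
  P = {3,4,7}:  v_{3} + v_{4} + v_{7} = v_{1} — sig = (3;(1))
  P = {2,3,4,6}:  v_{2} + v_{3} + v_{4} + v_{6} = 0 — sig = (4;())

Sorted signature multiset PRS(X):
[(2;(1)), (2;(1)), (2;(1)), (2;(1,2)), (2;(2)), (3;(1)), (4;())]


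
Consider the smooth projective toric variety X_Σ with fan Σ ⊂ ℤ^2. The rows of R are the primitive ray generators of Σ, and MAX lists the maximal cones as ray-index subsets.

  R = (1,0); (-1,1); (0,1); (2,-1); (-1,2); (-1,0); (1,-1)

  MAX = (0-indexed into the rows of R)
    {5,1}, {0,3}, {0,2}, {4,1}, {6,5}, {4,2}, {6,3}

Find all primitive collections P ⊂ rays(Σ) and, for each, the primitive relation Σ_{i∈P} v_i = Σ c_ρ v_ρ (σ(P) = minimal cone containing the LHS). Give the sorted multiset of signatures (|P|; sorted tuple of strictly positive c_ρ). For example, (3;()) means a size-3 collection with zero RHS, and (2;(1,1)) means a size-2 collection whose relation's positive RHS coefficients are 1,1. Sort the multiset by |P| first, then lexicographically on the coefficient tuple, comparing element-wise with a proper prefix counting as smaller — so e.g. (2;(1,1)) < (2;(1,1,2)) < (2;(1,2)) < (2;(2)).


Primitive collections (14):

  • {0,5}:  v_{0} + v_{5} = 0  ⇒ sig = (2;())
  • {1,6}:  v_{1} + v_{6} = 0  ⇒ sig = (2;())
  • {0,1}:  v_{0} + v_{1} = v_{2}  ⇒ sig = (2;(1))
  • {0,6}:  v_{0} + v_{6} = v_{3}  ⇒ sig = (2;(1))
  • {1,2}:  v_{1} + v_{2} = v_{4}  ⇒ sig = (2;(1))
  • {1,3}:  v_{1} + v_{3} = v_{0}  ⇒ sig = (2;(1))
  • {2,5}:  v_{2} + v_{5} = v_{1}  ⇒ sig = (2;(1))
  • {2,6}:  v_{2} + v_{6} = v_{0}  ⇒ sig = (2;(1))
  • {3,5}:  v_{3} + v_{5} = v_{6}  ⇒ sig = (2;(1))
  • {4,6}:  v_{4} + v_{6} = v_{2}  ⇒ sig = (2;(1))
  • {3,4}:  v_{3} + v_{4} = v_{0} + v_{2}  ⇒ sig = (2;(1,1))
  • {0,4}:  v_{0} + v_{4} = 2·v_{2}  ⇒ sig = (2;(2))
  • {2,3}:  v_{2} + v_{3} = 2·v_{0}  ⇒ sig = (2;(2))
  • {4,5}:  v_{4} + v_{5} = 2·v_{1}  ⇒ sig = (2;(2))

Hence PRS(X_Σ) =
[(2;()), (2;()), (2;(1)), (2;(1)), (2;(1)), (2;(1)), (2;(1)), (2;(1)), (2;(1)), (2;(1)), (2;(1,1)), (2;(2)), (2;(2)), (2;(2))]


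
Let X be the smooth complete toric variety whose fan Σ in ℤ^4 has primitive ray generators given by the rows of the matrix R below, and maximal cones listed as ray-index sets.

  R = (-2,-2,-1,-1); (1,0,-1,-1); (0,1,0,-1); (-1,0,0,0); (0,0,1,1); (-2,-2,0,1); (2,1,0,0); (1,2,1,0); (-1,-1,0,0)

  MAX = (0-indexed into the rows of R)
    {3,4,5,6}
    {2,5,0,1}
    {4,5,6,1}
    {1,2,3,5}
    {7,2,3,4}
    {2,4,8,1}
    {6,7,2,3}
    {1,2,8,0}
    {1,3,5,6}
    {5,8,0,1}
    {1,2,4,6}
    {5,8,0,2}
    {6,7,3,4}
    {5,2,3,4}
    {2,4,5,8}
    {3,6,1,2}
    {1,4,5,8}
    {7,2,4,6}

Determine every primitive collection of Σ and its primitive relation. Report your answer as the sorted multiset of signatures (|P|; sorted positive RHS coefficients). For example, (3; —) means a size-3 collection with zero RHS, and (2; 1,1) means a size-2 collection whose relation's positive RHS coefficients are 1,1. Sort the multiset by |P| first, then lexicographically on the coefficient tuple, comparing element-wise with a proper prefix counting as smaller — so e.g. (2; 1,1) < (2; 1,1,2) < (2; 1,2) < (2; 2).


Minimal non-faces — 14 found among 9 rays, 18 max cones:

  P = {0,6}:  v_{0} + v_{6} = v_{1} + v_{8}  ⇒ sig = (2; 1,1)
  P = {0,7}:  v_{0} + v_{7} = v_{2} + v_{8}  ⇒ sig = (2; 1,1)
  P = {1,7}:  v_{1} + v_{7} = v_{2} + v_{6}  ⇒ sig = (2; 1,1)
  P = {3,8}:  v_{3} + v_{8} = v_{2} + v_{5}  ⇒ sig = (2; 1,1)
  P = {5,7}:  v_{5} + v_{7} = v_{3} + v_{4}  ⇒ sig = (2; 1,1)
  P = {6,8}:  v_{6} + v_{8} = v_{1} + v_{4}  ⇒ sig = (2; 1,1)
  P = {7,8}:  v_{7} + v_{8} = v_{2} + v_{4}  ⇒ sig = (2; 1,1)
  P = {0,3}:  v_{0} + v_{3} = v_{1} + 2·v_{2} + 2·v_{5}  ⇒ sig = (2; 1,2,2)
  P = {0,4}:  v_{0} + v_{4} = 2·v_{8}  ⇒ sig = (2; 2)
  P = {1,3,4}:  v_{1} + v_{3} + v_{4} = 0  ⇒ sig = (3; —)
  P = {2,5,6}:  v_{2} + v_{5} + v_{6} = 0  ⇒ sig = (3; —)
  P = {1,2,4,5}:  v_{1} + v_{2} + v_{4} + v_{5} = v_{8}  ⇒ sig = (4; 1)
  P = {1,2,5,8}:  v_{1} + v_{2} + v_{5} + v_{8} = v_{0}  ⇒ sig = (4; 1)
  P = {2,3,4,6}:  v_{2} + v_{3} + v_{4} + v_{6} = v_{7}  ⇒ sig = (4; 1)

Signatures (|P|; sorted positive RHS coefficients), sorted:
    (2; 1,1)
    (2; 1,1)
    (2; 1,1)
    (2; 1,1)
    (2; 1,1)
    (2; 1,1)
    (2; 1,1)
    (2; 1,2,2)
    (2; 2)
    (3; —)
    (3; —)
    (4; 1)
    (4; 1)
    (4; 1)


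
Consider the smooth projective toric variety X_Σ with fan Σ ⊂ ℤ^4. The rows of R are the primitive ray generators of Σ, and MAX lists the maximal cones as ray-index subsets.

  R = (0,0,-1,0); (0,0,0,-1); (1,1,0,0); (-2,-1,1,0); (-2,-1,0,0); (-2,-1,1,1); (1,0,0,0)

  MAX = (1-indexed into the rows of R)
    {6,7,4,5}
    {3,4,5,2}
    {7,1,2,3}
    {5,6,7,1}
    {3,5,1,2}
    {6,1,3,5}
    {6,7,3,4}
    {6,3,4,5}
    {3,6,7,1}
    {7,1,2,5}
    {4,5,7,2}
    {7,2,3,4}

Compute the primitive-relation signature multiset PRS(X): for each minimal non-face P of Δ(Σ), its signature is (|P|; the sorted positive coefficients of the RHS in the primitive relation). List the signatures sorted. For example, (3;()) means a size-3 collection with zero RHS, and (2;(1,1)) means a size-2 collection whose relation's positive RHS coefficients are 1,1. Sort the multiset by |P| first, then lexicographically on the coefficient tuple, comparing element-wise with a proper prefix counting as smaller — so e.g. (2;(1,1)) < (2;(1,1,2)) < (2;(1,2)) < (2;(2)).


The 3 primitive collections of Σ (r=7, n=4):

  • {1,4}:  v_{1} + v_{4} = v_{5}  so sig = (2;(1))
  • {2,6}:  v_{2} + v_{6} = v_{4}  so sig = (2;(1))
  • {3,5,7}:  v_{3} + v_{5} + v_{7} = 0  so sig = (3;())

Signatures (|P|; sorted positive RHS coefficients), sorted:
    |P|=2: 2 collections, coeffs (1), (1)
    |P|=3: 1 collection, coeffs ()


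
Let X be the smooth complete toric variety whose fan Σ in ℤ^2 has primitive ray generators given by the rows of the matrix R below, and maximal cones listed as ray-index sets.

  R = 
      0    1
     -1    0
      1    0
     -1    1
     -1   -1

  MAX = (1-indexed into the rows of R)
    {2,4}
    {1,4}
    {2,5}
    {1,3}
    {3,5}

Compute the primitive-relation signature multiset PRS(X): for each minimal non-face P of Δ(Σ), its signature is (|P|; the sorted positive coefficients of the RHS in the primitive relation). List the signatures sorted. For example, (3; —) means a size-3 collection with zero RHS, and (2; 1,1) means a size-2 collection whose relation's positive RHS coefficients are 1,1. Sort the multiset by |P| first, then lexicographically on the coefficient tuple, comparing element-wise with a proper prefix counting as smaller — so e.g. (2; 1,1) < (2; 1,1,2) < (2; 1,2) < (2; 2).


|primitive collections| = 5. Relations:

  • {2,3}:  v_{2} + v_{3} = 0 ; sig = (2; —)
  • {1,2}:  v_{1} + v_{2} = v_{4} ; sig = (2; 1)
  • {1,5}:  v_{1} + v_{5} = v_{2} ; sig = (2; 1)
  • {3,4}:  v_{3} + v_{4} = v_{1} ; sig = (2; 1)
  • {4,5}:  v_{4} + v_{5} = 2·v_{2} ; sig = (2; 2)

Signatures (|P|; sorted positive RHS coefficients), sorted:
    (2; —)
    (2; 1)
    (2; 1)
    (2; 1)
    (2; 2)


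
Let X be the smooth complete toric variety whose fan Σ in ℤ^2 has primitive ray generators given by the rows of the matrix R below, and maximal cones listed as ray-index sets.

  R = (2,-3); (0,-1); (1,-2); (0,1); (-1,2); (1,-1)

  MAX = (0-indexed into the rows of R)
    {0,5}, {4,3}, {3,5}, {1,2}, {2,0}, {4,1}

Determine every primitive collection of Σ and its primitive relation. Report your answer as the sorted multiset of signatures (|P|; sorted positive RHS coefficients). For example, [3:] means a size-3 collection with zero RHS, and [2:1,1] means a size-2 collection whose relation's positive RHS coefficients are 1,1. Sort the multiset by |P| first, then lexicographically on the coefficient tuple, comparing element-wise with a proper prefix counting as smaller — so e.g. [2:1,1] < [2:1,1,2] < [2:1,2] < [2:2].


Δ(Σ) — 6 vertices, 9 min non-faces:

  • {1,3}:  v_{1} + v_{3} = 0  ⇒ sig = [2:]
  • {2,4}:  v_{2} + v_{4} = 0  ⇒ sig = [2:]
  • {0,4}:  v_{0} + v_{4} = v_{5}  ⇒ sig = [2:1]
  • {1,5}:  v_{1} + v_{5} = v_{2}  ⇒ sig = [2:1]
  • {2,3}:  v_{2} + v_{3} = v_{5}  ⇒ sig = [2:1]
  • {2,5}:  v_{2} + v_{5} = v_{0}  ⇒ sig = [2:1]
  • {4,5}:  v_{4} + v_{5} = v_{3}  ⇒ sig = [2:1]
  • {0,1}:  v_{0} + v_{1} = 2·v_{2}  ⇒ sig = [2:2]
  • {0,3}:  v_{0} + v_{3} = 2·v_{5}  ⇒ sig = [2:2]

Signatures (|P|; sorted positive RHS coefficients), sorted:
{ [2:] ×2,  [2:1] ×5,  [2:2] ×2 }


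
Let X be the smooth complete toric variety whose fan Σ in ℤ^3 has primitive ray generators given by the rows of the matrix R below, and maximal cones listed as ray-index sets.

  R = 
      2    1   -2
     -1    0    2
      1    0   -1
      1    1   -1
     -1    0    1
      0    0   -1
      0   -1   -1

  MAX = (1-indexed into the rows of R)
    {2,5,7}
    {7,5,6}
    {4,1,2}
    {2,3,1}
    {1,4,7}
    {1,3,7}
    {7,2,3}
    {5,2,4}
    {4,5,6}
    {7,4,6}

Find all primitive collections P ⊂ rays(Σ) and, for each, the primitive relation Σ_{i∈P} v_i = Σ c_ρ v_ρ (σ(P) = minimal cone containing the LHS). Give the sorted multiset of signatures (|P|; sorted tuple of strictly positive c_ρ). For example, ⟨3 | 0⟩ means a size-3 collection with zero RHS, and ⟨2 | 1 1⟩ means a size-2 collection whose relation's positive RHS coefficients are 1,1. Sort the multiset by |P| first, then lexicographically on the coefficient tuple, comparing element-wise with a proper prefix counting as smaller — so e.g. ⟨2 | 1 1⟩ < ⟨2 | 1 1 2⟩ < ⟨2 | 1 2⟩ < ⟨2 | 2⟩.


The 9 primitive collections of Σ (r=7, n=3):

  P = {3,5}:  v_{3} + v_{5} = 0 — sig = ⟨2 | 0⟩
  P = {1,5}:  v_{1} + v_{5} = v_{4} — sig = ⟨2 | 1⟩
  P = {2,6}:  v_{2} + v_{6} = v_{5} — sig = ⟨2 | 1⟩
  P = {3,4}:  v_{3} + v_{4} = v_{1} — sig = ⟨2 | 1⟩
  P = {3,6}:  v_{3} + v_{6} = v_{4} + v_{7} — sig = ⟨2 | 1 1⟩
  P = {1,6}:  v_{1} + v_{6} = 2·v_{4} + v_{7} — sig = ⟨2 | 1 2⟩
  P = {2,4,7}:  v_{2} + v_{4} + v_{7} = 0 — sig = ⟨3 | 0⟩
  P = {1,2,7}:  v_{1} + v_{2} + v_{7} = v_{3} — sig = ⟨3 | 1⟩
  P = {4,5,7}:  v_{4} + v_{5} + v_{7} = v_{6} — sig = ⟨3 | 1⟩

Signatures (|P|; sorted positive RHS coefficients), sorted:
[⟨2 | 0⟩, ⟨2 | 1⟩, ⟨2 | 1⟩, ⟨2 | 1⟩, ⟨2 | 1 1⟩, ⟨2 | 1 2⟩, ⟨3 | 0⟩, ⟨3 | 1⟩, ⟨3 | 1⟩]


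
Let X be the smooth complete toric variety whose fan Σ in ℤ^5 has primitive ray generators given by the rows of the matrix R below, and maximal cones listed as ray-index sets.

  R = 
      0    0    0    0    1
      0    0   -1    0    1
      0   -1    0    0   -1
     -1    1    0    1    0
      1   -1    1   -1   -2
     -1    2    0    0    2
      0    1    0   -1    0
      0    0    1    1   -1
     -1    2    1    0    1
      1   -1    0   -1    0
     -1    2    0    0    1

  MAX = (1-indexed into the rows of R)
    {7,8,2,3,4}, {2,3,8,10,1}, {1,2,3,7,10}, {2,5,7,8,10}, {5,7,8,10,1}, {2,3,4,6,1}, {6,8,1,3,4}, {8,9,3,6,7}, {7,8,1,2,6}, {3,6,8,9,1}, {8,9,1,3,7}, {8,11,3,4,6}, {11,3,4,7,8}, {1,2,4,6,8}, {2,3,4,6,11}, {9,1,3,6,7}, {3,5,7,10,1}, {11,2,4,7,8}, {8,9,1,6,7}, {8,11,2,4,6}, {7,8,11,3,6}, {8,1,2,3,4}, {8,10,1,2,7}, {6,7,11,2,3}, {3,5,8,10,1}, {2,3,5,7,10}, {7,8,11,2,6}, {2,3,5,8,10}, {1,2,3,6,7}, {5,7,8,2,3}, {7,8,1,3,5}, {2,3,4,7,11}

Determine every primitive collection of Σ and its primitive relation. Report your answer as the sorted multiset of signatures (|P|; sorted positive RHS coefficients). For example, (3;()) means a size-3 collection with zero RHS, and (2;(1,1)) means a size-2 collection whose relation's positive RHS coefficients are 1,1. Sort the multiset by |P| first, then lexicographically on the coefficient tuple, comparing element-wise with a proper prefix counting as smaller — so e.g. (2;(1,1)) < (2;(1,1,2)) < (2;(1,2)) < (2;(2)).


Primitive collections (20):

  {4,10}:  v_{4} + v_{10} = 0 — sig = (2;())
  {1,11}:  v_{1} + v_{11} = v_{6} — sig = (2;(1))
  {2,9}:  v_{2} + v_{9} = v_{6} — sig = (2;(1))
  {10,11}:  v_{10} + v_{11} = v_{1} + v_{7} — sig = (2;(1,1))
  {4,5}:  v_{4} + v_{5} = v_{3} + v_{7} + v_{8} — sig = (2;(1,1,1))
  {4,9}:  v_{4} + v_{9} = v_{3} + v_{6} + v_{8} + v_{11} — sig = (2;(1,1,1,1))
  {5,11}:  v_{5} + v_{11} = v_{1} + v_{3} + 2·v_{7} + v_{8} — sig = (2;(1,1,1,2))
  {9,11}:  v_{9} + v_{11} = v_{3} + 2·v_{6} + v_{7} + v_{8} — sig = (2;(1,1,1,2))
  {5,6}:  v_{5} + v_{6} = 2·v_{1} + v_{3} + 2·v_{7} + v_{8} — sig = (2;(1,1,2,2))
  {9,10}:  v_{9} + v_{10} = 3·v_{1} + v_{3} + 2·v_{7} + v_{8} — sig = (2;(1,1,2,3))
  {6,10}:  v_{6} + v_{10} = 2·v_{1} + v_{7} — sig = (2;(1,2))
  {5,9}:  v_{5} + v_{9} = 3·v_{1} + 2·v_{3} + 3·v_{7} + 2·v_{8} — sig = (2;(2,2,3,3))
  {1,2,5}:  v_{1} + v_{2} + v_{5} = v_{10} — sig = (3;(1))
  {1,4,7}:  v_{1} + v_{4} + v_{7} = v_{11} — sig = (3;(1))
  {4,6,7}:  v_{4} + v_{6} + v_{7} = 2·v_{11} — sig = (3;(2))
  {2,3,8,11}:  v_{2} + v_{3} + v_{8} + v_{11} = v_{4} — sig = (4;(1))
  {3,7,8,10}:  v_{3} + v_{7} + v_{8} + v_{10} = v_{5} — sig = (4;(1))
  {2,3,6,8}:  v_{2} + v_{3} + v_{6} + v_{8} = v_{1} + v_{4} — sig = (4;(1,1))
  {1,2,3,7,8}:  v_{1} + v_{2} + v_{3} + v_{7} + v_{8} = 0 — sig = (5;())
  {1,3,6,7,8}:  v_{1} + v_{3} + v_{6} + v_{7} + v_{8} = v_{9} — sig = (5;(1))

Hence PRS(X_Σ) =
    (2;())
    (2;(1))
    (2;(1))
    (2;(1,1))
    (2;(1,1,1))
    (2;(1,1,1,1))
    (2;(1,1,1,2))
    (2;(1,1,1,2))
    (2;(1,1,2,2))
    (2;(1,1,2,3))
    (2;(1,2))
    (2;(2,2,3,3))
    (3;(1))
    (3;(1))
    (3;(2))
    (4;(1))
    (4;(1))
    (4;(1,1))
    (5;())
    (5;(1))


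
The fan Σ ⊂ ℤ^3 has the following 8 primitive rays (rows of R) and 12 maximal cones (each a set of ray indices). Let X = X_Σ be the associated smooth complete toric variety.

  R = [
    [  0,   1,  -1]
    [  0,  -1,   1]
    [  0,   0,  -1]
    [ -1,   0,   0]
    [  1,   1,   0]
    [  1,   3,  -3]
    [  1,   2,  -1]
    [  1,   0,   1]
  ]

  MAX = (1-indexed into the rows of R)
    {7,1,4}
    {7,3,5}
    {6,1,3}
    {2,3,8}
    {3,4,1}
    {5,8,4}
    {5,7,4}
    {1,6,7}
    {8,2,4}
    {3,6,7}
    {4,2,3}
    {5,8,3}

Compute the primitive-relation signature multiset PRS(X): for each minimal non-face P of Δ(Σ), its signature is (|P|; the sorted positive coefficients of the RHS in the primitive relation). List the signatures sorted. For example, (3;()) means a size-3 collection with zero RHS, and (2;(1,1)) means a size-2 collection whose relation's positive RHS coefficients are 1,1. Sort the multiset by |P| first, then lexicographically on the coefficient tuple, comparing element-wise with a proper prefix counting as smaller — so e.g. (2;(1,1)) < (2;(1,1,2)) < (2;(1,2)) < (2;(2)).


14 minimal non-faces of Δ(Σ) (on 8 rays):

  P={1,2}:  v_{1} + v_{2} = 0 — sig = (2;())
  P={1,5}:  v_{1} + v_{5} = v_{7} — sig = (2;(1))
  P={1,8}:  v_{1} + v_{8} = v_{5} — sig = (2;(1))
  P={2,5}:  v_{2} + v_{5} = v_{8} — sig = (2;(1))
  P={2,7}:  v_{2} + v_{7} = v_{5} — sig = (2;(1))
  P={2,6}:  v_{2} + v_{6} = v_{3} + v_{7} — sig = (2;(1,1))
  P={6,8}:  v_{6} + v_{8} = v_{3} + v_{5} + v_{7} — sig = (2;(1,1,1))
  P={5,6}:  v_{5} + v_{6} = v_{3} + 2·v_{7} — sig = (2;(1,2))
  P={7,8}:  v_{7} + v_{8} = 2·v_{5} — sig = (2;(2))
  P={4,6}:  v_{4} + v_{6} = 3·v_{1} — sig = (2;(3))
  P={3,4,8}:  v_{3} + v_{4} + v_{8} = 0 — sig = (3;())
  P={1,3,7}:  v_{1} + v_{3} + v_{7} = v_{6} — sig = (3;(1))
  P={3,4,5}:  v_{3} + v_{4} + v_{5} = v_{1} — sig = (3;(1))
  P={3,4,7}:  v_{3} + v_{4} + v_{7} = 2·v_{1} — sig = (3;(2))

Sorted signature multiset PRS(X):
    (2;())
    (2;(1))
    (2;(1))
    (2;(1))
    (2;(1))
    (2;(1,1))
    (2;(1,1,1))
    (2;(1,2))
    (2;(2))
    (2;(3))
    (3;())
    (3;(1))
    (3;(1))
    (3;(2))


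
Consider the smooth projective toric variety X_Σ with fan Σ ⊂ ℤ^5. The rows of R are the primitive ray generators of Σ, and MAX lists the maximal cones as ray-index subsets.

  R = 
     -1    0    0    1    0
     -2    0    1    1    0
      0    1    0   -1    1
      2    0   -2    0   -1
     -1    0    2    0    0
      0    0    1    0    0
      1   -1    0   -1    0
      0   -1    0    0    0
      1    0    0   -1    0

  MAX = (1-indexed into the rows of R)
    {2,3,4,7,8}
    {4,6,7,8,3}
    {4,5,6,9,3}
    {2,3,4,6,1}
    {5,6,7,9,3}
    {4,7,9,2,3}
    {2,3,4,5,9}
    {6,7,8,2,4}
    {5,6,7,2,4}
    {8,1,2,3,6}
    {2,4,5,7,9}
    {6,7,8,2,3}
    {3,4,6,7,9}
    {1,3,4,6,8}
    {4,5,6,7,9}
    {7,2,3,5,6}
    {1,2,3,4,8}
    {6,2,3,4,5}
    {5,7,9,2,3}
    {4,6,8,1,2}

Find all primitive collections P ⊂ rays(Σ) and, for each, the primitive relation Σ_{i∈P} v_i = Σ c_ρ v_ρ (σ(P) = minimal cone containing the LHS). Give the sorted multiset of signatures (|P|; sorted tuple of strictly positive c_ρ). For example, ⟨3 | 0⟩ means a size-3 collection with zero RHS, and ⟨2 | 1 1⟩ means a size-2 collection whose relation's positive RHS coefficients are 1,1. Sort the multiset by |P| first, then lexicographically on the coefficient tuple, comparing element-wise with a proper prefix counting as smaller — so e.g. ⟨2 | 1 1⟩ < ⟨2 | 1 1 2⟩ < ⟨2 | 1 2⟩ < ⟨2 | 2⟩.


Primitive collections (9):

  P={1,9}:  v_{1} + v_{9} = 0  so sig = ⟨2 | 0⟩
  P={1,7}:  v_{1} + v_{7} = v_{8}  so sig = ⟨2 | 1⟩
  P={8,9}:  v_{8} + v_{9} = v_{7}  so sig = ⟨2 | 1⟩
  P={1,5}:  v_{1} + v_{5} = v_{2} + v_{6}  so sig = ⟨2 | 1 1⟩
  P={5,8}:  v_{5} + v_{8} = v_{2} + v_{6} + v_{7}  so sig = ⟨2 | 1 1 1⟩
  P={2,6,9}:  v_{2} + v_{6} + v_{9} = v_{5}  so sig = ⟨3 | 1⟩
  P={3,4,5,7}:  v_{3} + v_{4} + v_{5} + v_{7} = 2·v_{9}  so sig = ⟨4 | 2⟩
  P={2,3,4,6,8}:  v_{2} + v_{3} + v_{4} + v_{6} + v_{8} = 0  so sig = ⟨5 | 0⟩
  P={2,3,4,6,7}:  v_{2} + v_{3} + v_{4} + v_{6} + v_{7} = v_{9}  so sig = ⟨5 | 1⟩

so the primitive-relation signature multiset is
{ ⟨2 | 0⟩,  ⟨2 | 1⟩ ×2,  ⟨2 | 1 1⟩,  ⟨2 | 1 1 1⟩,  ⟨3 | 1⟩,  ⟨4 | 2⟩,  ⟨5 | 0⟩,  ⟨5 | 1⟩ }


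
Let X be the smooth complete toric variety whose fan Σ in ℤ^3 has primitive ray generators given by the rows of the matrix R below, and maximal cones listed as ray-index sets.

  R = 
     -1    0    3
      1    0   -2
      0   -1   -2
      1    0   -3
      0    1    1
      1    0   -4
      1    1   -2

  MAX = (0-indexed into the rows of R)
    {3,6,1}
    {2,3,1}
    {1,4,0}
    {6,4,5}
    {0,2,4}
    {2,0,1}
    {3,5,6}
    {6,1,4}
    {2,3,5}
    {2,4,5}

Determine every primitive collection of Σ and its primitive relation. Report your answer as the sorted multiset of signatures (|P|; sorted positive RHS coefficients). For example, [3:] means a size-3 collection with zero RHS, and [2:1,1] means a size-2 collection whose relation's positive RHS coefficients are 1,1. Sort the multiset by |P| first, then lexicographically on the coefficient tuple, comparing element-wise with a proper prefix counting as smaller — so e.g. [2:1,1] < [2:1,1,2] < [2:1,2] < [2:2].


Minimal non-faces — 7 found among 7 rays, 10 max cones:

  {0,3}:  v_{0} + v_{3} = 0  ⇒ sig = [2:]
  {0,6}:  v_{0} + v_{6} = v_{4}  ⇒ sig = [2:1]
  {2,6}:  v_{2} + v_{6} = v_{5}  ⇒ sig = [2:1]
  {3,4}:  v_{3} + v_{4} = v_{6}  ⇒ sig = [2:1]
  {0,5}:  v_{0} + v_{5} = v_{2} + v_{4}  ⇒ sig = [2:1,1]
  {1,5}:  v_{1} + v_{5} = 2·v_{3}  ⇒ sig = [2:2]
  {1,2,4}:  v_{1} + v_{2} + v_{4} = v_{3}  ⇒ sig = [3:1]

Sorted signature multiset PRS(X):
    [2:]
    [2:1]
    [2:1]
    [2:1]
    [2:1,1]
    [2:2]
    [3:1]


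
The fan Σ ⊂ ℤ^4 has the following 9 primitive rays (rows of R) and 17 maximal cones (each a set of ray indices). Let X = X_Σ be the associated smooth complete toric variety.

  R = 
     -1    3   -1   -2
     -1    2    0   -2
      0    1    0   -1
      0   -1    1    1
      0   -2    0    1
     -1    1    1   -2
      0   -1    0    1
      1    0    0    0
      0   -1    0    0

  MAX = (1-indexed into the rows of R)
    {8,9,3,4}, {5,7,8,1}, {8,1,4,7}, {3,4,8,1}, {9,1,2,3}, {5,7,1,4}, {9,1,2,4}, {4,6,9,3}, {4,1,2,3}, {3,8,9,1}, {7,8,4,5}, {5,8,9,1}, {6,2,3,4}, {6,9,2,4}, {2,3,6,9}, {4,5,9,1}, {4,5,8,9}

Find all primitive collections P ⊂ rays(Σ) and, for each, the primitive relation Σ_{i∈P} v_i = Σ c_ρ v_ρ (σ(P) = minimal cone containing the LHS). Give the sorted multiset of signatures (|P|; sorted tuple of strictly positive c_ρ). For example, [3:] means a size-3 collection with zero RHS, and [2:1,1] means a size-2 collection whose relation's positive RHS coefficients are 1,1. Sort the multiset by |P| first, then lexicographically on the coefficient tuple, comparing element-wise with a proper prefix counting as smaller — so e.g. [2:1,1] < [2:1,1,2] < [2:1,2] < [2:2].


14 minimal non-faces of Δ(Σ) (on 9 rays):

  • {3,7}:  v_{3} + v_{7} = 0  →  sig = [2:]
  • {3,5}:  v_{3} + v_{5} = v_{9}  →  sig = [2:1]
  • {7,9}:  v_{7} + v_{9} = v_{5}  →  sig = [2:1]
  • {2,7}:  v_{2} + v_{7} = v_{1} + v_{4} + v_{9}  →  sig = [2:1,1,1]
  • {6,7}:  v_{6} + v_{7} = v_{2} + v_{4} + v_{9}  →  sig = [2:1,1,1]
  • {2,5}:  v_{2} + v_{5} = v_{1} + v_{4} + 2·v_{9}  →  sig = [2:1,1,2]
  • {5,6}:  v_{5} + v_{6} = v_{2} + v_{4} + 2·v_{9}  →  sig = [2:1,1,2]
  • {6,8}:  v_{6} + v_{8} = 3·v_{3} + v_{4} + v_{9}  →  sig = [2:1,1,3]
  • {1,6}:  v_{1} + v_{6} = 2·v_{2}  →  sig = [2:2]
  • {2,8}:  v_{2} + v_{8} = 2·v_{3}  →  sig = [2:2]
  • {1,4,5,8}:  v_{1} + v_{4} + v_{5} + v_{8} = 0  →  sig = [4:]
  • {1,3,4,9}:  v_{1} + v_{3} + v_{4} + v_{9} = v_{2}  →  sig = [4:1]
  • {1,4,8,9}:  v_{1} + v_{4} + v_{8} + v_{9} = v_{3}  →  sig = [4:1]
  • {2,3,4,9}:  v_{2} + v_{3} + v_{4} + v_{9} = v_{6}  →  sig = [4:1]

so the primitive-relation signature multiset is
{ [2:],  [2:1] ×2,  [2:1,1,1] ×2,  [2:1,1,2] ×2,  [2:1,1,3],  [2:2] ×2,  [4:],  [4:1] ×3 }
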